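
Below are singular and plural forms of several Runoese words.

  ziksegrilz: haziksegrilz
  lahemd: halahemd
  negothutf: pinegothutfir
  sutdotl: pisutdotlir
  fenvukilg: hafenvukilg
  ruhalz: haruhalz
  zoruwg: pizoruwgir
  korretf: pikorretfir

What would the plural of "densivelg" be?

hadensivelg

"densivelg" has second-to-last letter 'l'. The stems whose second-to-last letter is 'l' (ruhalz → haruhalz, fenvukilg → hafenvukilg, ziksegrilz → haziksegrilz) add the prefix ha-.
So densivelg → hadensivelg.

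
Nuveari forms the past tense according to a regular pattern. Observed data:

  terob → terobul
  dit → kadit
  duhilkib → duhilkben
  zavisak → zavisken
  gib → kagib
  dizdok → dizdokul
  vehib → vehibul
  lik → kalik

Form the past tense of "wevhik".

lik and dizdok both end in -k yet inflect differently (kalik, dizdokul), so the final letter is not what conditions the rule; the number of vowels is.
"wevhik" has 2 vowels. The stems with 2 vowels (dizdok → dizdokul, terob → terobul, vehib → vehibul) add -ul.
So wevhik → wevhikul.

wevhikul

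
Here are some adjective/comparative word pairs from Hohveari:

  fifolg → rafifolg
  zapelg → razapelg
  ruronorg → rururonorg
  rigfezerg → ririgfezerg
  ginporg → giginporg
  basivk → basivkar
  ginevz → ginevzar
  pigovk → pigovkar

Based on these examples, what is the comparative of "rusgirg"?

"rusgirg" has second-to-last letter 'r'. The stems whose second-to-last letter is 'r' (ruronorg → rururonorg, rigfezerg → ririgfezerg, ginporg → giginporg) repeat the first consonant+vowel as a prefix.
So rusgirg → rurusgirg.

rurusgirg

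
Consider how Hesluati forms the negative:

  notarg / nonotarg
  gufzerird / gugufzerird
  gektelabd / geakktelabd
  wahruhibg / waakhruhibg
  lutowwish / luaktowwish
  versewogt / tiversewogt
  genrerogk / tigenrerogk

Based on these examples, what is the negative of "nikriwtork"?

ninikriwtork

"nikriwtork" has second-to-last letter 'r'. The stems whose second-to-last letter is 'r' (notarg → nonotarg, gufzerird → gugufzerird) repeat the first consonant+vowel as a prefix.
So nikriwtork → ninikriwtork.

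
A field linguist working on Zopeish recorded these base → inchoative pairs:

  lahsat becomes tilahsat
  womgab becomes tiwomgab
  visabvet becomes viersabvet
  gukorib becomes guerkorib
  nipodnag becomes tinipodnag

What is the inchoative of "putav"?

womgab and gukorib both end in -b yet inflect differently (tiwomgab, guerkorib), so the final letter is not what conditions the rule; the last vowel is.
"putav" has last vowel 'a'. The stems whose last vowel is 'a' (womgab → tiwomgab, nipodnag → tinipodnag, lahsat → tilahsat) add the prefix ti-.
So putav → tiputav.

tiputav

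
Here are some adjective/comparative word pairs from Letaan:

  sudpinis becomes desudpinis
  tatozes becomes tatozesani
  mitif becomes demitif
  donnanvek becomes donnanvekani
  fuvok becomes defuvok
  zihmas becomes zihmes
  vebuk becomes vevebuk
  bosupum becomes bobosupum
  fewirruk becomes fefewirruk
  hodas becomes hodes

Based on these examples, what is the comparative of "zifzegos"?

dezifzegos

donnanvek and vebuk both end in -k yet inflect differently (donnanvekani, vevebuk), so the final letter is not what conditions the rule; the last vowel is.
"zifzegos" has last vowel 'o'. The one such stem in the data (fuvok → defuvok) adds the prefix de-, so the same rule applies.
So zifzegos → dezifzegos.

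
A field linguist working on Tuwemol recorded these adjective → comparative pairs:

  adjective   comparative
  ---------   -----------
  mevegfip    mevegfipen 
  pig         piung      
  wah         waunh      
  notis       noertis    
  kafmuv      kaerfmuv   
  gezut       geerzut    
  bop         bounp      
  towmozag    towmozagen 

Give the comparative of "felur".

"felur" has 2 vowels. The stems with 2 vowels (notis → noertis, kafmuv → kaerfmuv, gezut → geerzut) insert -er- after the first vowel.
So felur → feerlur.

feerlur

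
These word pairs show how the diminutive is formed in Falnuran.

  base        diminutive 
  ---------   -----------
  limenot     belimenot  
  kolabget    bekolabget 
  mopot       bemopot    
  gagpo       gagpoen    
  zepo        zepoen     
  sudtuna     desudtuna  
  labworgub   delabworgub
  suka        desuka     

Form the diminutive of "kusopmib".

dekusopmib

limenot and gagpo both have last vowel 'o' yet inflect differently (belimenot, gagpoen), so the last vowel is not what conditions the rule; the final letter is.
"kusopmib" ends in -b. The one such stem in the data (labworgub → delabworgub) adds the prefix de-, so the same rule applies.
So kusopmib → dekusopmib.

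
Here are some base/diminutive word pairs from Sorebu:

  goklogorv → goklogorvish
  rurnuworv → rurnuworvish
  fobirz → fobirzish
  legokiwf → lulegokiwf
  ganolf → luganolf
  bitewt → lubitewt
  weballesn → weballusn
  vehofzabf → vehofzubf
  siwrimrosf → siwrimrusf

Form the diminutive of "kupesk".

legokiwf and vehofzabf both end in -f yet inflect differently (lulegokiwf, vehofzubf), so the final letter is not what conditions the rule; the second-to-last letter is.
"kupesk" has second-to-last letter 's'. The stems whose second-to-last letter is 's' (weballesn → weballusn, siwrimrosf → siwrimrusf) change the last vowel to 'u'.
So kupesk → kupusk.

kupusk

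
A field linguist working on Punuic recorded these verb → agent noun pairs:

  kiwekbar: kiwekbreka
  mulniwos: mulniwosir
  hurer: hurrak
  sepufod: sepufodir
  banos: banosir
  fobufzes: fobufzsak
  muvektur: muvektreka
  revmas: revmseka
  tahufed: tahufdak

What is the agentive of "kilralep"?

kilralpak

sepufod and tahufed both end in -d yet inflect differently (sepufodir, tahufdak), so the final letter is not what conditions the rule; the last vowel is.
"kilralep" has last vowel 'e'. The stems whose last vowel is 'e' (hurer → hurrak, tahufed → tahufdak, fobufzes → fobufzsak) delete the last vowel and add -ak.
The other patterns: stems whose last vowel is 'o' add -ir; stems whose last vowel is 'a' or 'u' delete the last vowel and add -eka.
So kilralep → kilralpak.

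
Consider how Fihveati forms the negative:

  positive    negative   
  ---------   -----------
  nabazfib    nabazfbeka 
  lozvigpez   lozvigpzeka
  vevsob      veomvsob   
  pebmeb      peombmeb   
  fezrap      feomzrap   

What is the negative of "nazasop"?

nazaspeka

nabazfib and vevsob both end in -b yet inflect differently (nabazfbeka, veomvsob), so the final letter is not what conditions the rule; the number of vowels is.
"nazasop" has 3 vowels. The stems with 3 vowels (nabazfib → nabazfbeka, lozvigpez → lozvigpzeka) delete the last vowel and add -eka.
The other pattern: stems with 2 vowels insert -om- after the first vowel.
So nazasop → nazaspeka.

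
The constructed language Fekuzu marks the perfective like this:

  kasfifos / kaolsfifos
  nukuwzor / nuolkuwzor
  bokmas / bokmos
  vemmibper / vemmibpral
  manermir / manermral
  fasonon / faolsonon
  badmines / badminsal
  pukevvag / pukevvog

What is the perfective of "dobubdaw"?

bokmas and kasfifos both end in -s yet inflect differently (bokmos, kaolsfifos), so the final letter is not what conditions the rule; the last vowel is.
"dobubdaw" has last vowel 'a'. The stems whose last vowel is 'a' (pukevvag → pukevvog, bokmas → bokmos) change the last vowel to 'o'.
So dobubdaw → dobubdow.

dobubdow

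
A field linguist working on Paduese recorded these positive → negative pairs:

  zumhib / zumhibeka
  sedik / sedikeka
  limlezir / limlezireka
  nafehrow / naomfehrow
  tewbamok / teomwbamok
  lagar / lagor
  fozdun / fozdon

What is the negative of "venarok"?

veomnarok

sedik and tewbamok both end in -k yet inflect differently (sedikeka, teomwbamok), so the final letter is not what conditions the rule; the last vowel is.
"venarok" has last vowel 'o'. The stems whose last vowel is 'o' (nafehrow → naomfehrow, tewbamok → teomwbamok) insert -om- after the first vowel.
The other patterns: stems whose last vowel is 'i' add -eka; stems whose last vowel is 'a' or 'u' change the last vowel to 'o'.
So venarok → veomnarok.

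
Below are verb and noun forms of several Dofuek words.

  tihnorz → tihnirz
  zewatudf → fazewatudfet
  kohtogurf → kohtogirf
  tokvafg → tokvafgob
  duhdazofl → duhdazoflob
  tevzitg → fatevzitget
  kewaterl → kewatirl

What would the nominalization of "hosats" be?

fahosatset

"hosats" has second-to-last letter 't'. The one such stem in the data (tevzitg → fatevzitget) adds fa- … -et around the stem, so the same rule applies.
The other patterns: stems whose second-to-last letter is 'r' change the last vowel to 'i'; stems whose second-to-last letter is 'f' add -ob.
So hosats → fahosatset.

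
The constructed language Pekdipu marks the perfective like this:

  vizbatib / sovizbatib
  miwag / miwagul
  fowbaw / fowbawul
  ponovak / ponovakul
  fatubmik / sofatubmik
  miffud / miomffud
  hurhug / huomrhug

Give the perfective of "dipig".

sodipig

"dipig" has last vowel 'i'. The stems whose last vowel is 'i' (fatubmik → sofatubmik, vizbatib → sovizbatib) add the prefix so-.
The other patterns: stems whose last vowel is 'u' insert -om- after the first vowel; stems whose last vowel is 'a' add -ul.
So dipig → sodipig.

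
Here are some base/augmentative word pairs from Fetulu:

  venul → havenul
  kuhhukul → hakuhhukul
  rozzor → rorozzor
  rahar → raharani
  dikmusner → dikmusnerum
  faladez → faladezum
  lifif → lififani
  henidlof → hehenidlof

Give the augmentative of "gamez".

gamezum

dikmusner and rozzor both end in -r yet inflect differently (dikmusnerum, rorozzor), so the final letter is not what conditions the rule; the last vowel is.
"gamez" has last vowel 'e'. The stems whose last vowel is 'e' (dikmusner → dikmusnerum, faladez → faladezum) add -um.
So gamez → gamezum.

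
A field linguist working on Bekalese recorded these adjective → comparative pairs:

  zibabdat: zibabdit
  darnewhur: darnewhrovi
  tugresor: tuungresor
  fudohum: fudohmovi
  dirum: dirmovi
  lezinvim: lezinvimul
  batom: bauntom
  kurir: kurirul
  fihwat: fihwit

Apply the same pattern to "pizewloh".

"pizewloh" has last vowel 'o'. The stems whose last vowel is 'o' (tugresor → tuungresor, batom → bauntom) insert -un- after the first vowel.
So pizewloh → piunzewloh.

piunzewloh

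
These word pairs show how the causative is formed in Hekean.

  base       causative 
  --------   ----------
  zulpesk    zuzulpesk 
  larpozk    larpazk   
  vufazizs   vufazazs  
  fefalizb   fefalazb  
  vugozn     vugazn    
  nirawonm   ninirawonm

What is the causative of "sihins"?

larpozk and zulpesk both end in -k yet inflect differently (larpazk, zuzulpesk), so the final letter is not what conditions the rule; the second-to-last letter is.
"sihins" has second-to-last letter 'n'. The one such stem in the data (nirawonm → ninirawonm) repeats the first consonant+vowel as a prefix (as does zulpesk), so the same rule applies.
So sihins → sisihins.

sisihins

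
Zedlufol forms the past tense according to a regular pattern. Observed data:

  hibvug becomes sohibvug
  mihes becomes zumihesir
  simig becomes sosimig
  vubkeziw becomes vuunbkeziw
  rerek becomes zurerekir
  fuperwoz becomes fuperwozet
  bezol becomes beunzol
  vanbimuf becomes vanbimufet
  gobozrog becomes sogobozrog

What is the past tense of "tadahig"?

bezol and gobozrog both have last vowel 'o' yet inflect differently (beunzol, sogobozrog), so the last vowel is not what conditions the rule; the final letter is.
"tadahig" ends in -g. The stems ending in -g (gobozrog → sogobozrog, simig → sosimig, hibvug → sohibvug) add the prefix so-.
The other patterns: stems ending in -k or -s add zu- … -ir around the stem; stems ending in -l or -w insert -un- after the first vowel; stems ending in -f or -z add -et.
So tadahig → sotadahig.

sotadahig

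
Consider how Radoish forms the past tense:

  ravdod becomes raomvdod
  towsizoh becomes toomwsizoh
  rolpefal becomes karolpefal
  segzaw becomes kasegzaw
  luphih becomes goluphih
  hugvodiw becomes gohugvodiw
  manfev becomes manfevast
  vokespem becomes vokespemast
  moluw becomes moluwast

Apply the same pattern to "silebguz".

silebguzast

towsizoh and luphih both end in -h yet inflect differently (toomwsizoh, goluphih), so the final letter is not what conditions the rule; the last vowel is.
"silebguz" has last vowel 'u'. The one such stem in the data (moluw → moluwast) adds -ast, so the same rule applies.
So silebguz → silebguzast.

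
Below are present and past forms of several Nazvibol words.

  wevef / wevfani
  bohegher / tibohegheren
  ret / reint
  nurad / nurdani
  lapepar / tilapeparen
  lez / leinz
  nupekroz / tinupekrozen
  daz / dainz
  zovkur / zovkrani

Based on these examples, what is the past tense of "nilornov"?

tinilornoven

zovkur and bohegher both end in -r yet inflect differently (zovkrani, tibohegheren), so the final letter is not what conditions the rule; the number of vowels is.
"nilornov" has 3 vowels. The stems with 3 vowels (bohegher → tibohegheren, lapepar → tilapeparen, nupekroz → tinupekrozen) add ti- … -en around the stem.
The other patterns: stems with 1 vowel insert -in- after the first vowel; stems with 2 vowels delete the last vowel and add -ani.
So nilornov → tinilornoven.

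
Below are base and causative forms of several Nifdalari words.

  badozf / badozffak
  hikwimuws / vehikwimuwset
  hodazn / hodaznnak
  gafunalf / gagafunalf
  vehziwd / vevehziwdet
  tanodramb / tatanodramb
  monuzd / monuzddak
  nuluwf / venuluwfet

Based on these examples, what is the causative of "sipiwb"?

"sipiwb" has second-to-last letter 'w'. The stems whose second-to-last letter is 'w' (nuluwf → venuluwfet, vehziwd → vevehziwdet, hikwimuws → vehikwimuwset) add ve- … -et around the stem.
The other patterns: stems whose second-to-last letter is 'z' double the final consonant and add -ak; stems whose second-to-last letter is 'l' or 'm' repeat the first consonant+vowel as a prefix.
So sipiwb → vesipiwbet.

vesipiwbet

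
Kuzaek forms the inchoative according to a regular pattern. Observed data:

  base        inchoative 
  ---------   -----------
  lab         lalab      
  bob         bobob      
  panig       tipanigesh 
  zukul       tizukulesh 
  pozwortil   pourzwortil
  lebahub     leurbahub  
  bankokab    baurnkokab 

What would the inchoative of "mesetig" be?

"mesetig" has 3 vowels. The stems with 3 vowels (pozwortil → pourzwortil, lebahub → leurbahub, bankokab → baurnkokab) insert -ur- after the first vowel.
The other patterns: stems with 1 vowel repeat the first consonant+vowel as a prefix; stems with 2 vowels add ti- … -esh around the stem.
So mesetig → meursetig.

meursetig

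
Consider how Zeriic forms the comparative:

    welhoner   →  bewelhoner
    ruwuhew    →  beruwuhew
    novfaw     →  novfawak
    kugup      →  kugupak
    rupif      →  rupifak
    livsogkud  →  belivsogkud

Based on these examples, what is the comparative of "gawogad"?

"gawogad" has 3 vowels. The stems with 3 vowels (livsogkud → belivsogkud, ruwuhew → beruwuhew, welhoner → bewelhoner) add the prefix be-.
The other pattern: stems with 2 vowels add -ak.
So gawogad → begawogad.

begawogad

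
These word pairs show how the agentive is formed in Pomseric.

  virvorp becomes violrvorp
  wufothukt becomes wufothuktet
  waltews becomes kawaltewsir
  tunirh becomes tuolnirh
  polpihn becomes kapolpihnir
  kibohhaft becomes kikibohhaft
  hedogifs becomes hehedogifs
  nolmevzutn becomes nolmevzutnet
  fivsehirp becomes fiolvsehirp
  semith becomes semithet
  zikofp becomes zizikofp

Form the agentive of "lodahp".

fivsehirp and zikofp both end in -p yet inflect differently (fiolvsehirp, zizikofp), so the final letter is not what conditions the rule; the second-to-last letter is.
"lodahp" has second-to-last letter 'h'. The one such stem in the data (polpihn → kapolpihnir) adds ka- … -ir around the stem, so the same rule applies.
The other patterns: stems whose second-to-last letter is 'r' insert -ol- after the first vowel; stems whose second-to-last letter is 'f' repeat the first consonant+vowel as a prefix; stems whose second-to-last letter is 'k' or 't' add -et.
So lodahp → kalodahpir.

kalodahpir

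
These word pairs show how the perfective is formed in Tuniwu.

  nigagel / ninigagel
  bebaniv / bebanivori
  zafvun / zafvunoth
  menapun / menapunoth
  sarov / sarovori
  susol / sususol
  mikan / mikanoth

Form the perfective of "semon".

sarov and susol both have last vowel 'o' yet inflect differently (sarovori, sususol), so the last vowel is not what conditions the rule; the final letter is.
"semon" ends in -n. The stems ending in -n (zafvun → zafvunoth, menapun → menapunoth, mikan → mikanoth) add -oth.
The other patterns: stems ending in -v add -ori; stems ending in -l repeat the first consonant+vowel as a prefix.
So semon → semonoth.

semonoth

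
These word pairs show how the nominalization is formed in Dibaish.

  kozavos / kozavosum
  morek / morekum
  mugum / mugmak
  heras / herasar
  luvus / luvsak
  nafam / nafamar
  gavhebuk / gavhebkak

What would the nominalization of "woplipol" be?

woplipolum

"woplipol" has last vowel 'o'. The one such stem in the data (kozavos → kozavosum) adds -um, so the same rule applies.
The other patterns: stems whose last vowel is 'u' delete the last vowel and add -ak; stems whose last vowel is 'a' add -ar.
So woplipol → woplipolum.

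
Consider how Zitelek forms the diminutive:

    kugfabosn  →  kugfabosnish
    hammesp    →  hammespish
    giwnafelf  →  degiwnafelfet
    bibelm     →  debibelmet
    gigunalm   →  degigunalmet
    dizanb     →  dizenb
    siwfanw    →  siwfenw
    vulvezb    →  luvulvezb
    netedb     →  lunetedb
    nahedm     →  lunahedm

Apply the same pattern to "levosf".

levosfish

"levosf" has second-to-last letter 's'. The stems whose second-to-last letter is 's' (kugfabosn → kugfabosnish, hammesp → hammespish) add -ish.
So levosf → levosfish.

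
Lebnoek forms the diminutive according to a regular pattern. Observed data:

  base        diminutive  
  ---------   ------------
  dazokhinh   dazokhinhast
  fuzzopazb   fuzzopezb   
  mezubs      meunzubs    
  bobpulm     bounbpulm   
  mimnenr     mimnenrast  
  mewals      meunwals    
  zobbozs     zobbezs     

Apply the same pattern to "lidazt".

zobbozs and mewals both end in -s yet inflect differently (zobbezs, meunwals), so the final letter is not what conditions the rule; the second-to-last letter is.
"lidazt" has second-to-last letter 'z'. The stems whose second-to-last letter is 'z' (fuzzopazb → fuzzopezb, zobbozs → zobbezs) change the last vowel to 'e'.
The other patterns: stems whose second-to-last letter is 'n' add -ast; stems whose second-to-last letter is 'b' or 'l' insert -un- after the first vowel.
So lidazt → lidezt.

lidezt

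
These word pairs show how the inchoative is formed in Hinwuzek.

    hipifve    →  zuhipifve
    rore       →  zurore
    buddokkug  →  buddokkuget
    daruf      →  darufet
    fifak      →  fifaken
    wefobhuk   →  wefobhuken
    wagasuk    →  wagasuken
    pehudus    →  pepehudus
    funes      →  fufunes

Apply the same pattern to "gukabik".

gukabiken

buddokkug and wefobhuk both have last vowel 'u' yet inflect differently (buddokkuget, wefobhuken), so the last vowel is not what conditions the rule; the final letter is.
"gukabik" ends in -k. The stems ending in -k (fifak → fifaken, wefobhuk → wefobhuken, wagasuk → wagasuken) add -en.
So gukabik → gukabiken.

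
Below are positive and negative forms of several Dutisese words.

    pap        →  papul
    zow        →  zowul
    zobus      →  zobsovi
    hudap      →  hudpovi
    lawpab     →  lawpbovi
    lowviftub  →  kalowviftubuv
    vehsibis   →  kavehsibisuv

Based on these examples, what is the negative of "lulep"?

pap and hudap both end in -p yet inflect differently (papul, hudpovi), so the final letter is not what conditions the rule; the number of vowels is.
"lulep" has 2 vowels. The stems with 2 vowels (zobus → zobsovi, hudap → hudpovi, lawpab → lawpbovi) delete the last vowel and add -ovi.
So lulep → lulpovi.

lulpovi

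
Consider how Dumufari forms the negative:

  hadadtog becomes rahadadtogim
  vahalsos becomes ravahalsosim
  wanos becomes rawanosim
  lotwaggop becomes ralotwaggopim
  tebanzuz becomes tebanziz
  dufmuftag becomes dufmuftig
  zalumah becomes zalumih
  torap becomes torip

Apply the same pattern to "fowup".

hadadtog and dufmuftag both end in -g yet inflect differently (rahadadtogim, dufmuftig), so the final letter is not what conditions the rule; the last vowel is.
"fowup" has last vowel 'u'. The one such stem in the data (tebanzuz → tebanziz) changes the last vowel to 'i' (as do dufmuftag, zalumah), so the same rule applies.
The other pattern: stems whose last vowel is 'o' add ra- … -im around the stem.
So fowup → fowip.

fowip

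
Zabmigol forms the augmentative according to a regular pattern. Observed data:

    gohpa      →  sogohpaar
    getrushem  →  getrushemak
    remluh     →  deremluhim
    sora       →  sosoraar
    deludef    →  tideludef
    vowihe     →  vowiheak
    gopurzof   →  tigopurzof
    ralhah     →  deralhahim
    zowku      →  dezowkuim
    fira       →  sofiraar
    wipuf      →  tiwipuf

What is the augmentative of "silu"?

"silu" ends in -u. The one such stem in the data (zowku → dezowkuim) adds de- … -im around the stem, so the same rule applies.
So silu → desiluim.

desiluim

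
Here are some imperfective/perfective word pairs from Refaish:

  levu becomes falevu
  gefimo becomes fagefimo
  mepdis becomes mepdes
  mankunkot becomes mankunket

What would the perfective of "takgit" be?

takget

gefimo and mankunkot both have last vowel 'o' yet inflect differently (fagefimo, mankunket), so the last vowel is not what conditions the rule; whether the stem ends in a vowel or a consonant is.
"takgit" ends in a consonant. The stems ending in a consonant (mepdis → mepdes, mankunkot → mankunket) change the last vowel to 'e'.
The other pattern: stems ending in a vowel add the prefix fa-.
So takgit → takget.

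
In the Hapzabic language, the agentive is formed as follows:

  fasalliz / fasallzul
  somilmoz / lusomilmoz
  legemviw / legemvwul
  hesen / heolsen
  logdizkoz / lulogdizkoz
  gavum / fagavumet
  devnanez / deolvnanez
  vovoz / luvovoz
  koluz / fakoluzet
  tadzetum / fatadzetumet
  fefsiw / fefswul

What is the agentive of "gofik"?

gofkul

koluz and somilmoz both end in -z yet inflect differently (fakoluzet, lusomilmoz), so the final letter is not what conditions the rule; the last vowel is.
"gofik" has last vowel 'i'. The stems whose last vowel is 'i' (fefsiw → fefswul, legemviw → legemvwul, fasalliz → fasallzul) delete the last vowel and add -ul.
The other patterns: stems whose last vowel is 'u' add fa- … -et around the stem; stems whose last vowel is 'o' add the prefix lu-; stems whose last vowel is 'e' insert -ol- after the first vowel.
So gofik → gofkul.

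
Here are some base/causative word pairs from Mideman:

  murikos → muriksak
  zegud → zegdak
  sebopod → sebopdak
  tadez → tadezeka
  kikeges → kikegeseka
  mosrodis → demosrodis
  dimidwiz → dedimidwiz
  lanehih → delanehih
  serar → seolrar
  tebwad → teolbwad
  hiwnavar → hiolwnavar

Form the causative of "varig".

murikos and kikeges both end in -s yet inflect differently (muriksak, kikegeseka), so the final letter is not what conditions the rule; the last vowel is.
"varig" has last vowel 'i'. The stems whose last vowel is 'i' (mosrodis → demosrodis, dimidwiz → dedimidwiz, lanehih → delanehih) add the prefix de-.
The other patterns: stems whose last vowel is 'o' or 'u' delete the last vowel and add -ak; stems whose last vowel is 'e' add -eka; stems whose last vowel is 'a' insert -ol- after the first vowel.
So varig → devarig.

devarig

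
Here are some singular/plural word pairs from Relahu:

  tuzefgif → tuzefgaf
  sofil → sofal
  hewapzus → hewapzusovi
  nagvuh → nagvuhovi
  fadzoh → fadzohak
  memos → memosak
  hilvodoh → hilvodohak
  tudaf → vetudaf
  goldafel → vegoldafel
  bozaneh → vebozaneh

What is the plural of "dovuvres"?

nagvuh and fadzoh both end in -h yet inflect differently (nagvuhovi, fadzohak), so the final letter is not what conditions the rule; the last vowel is.
"dovuvres" has last vowel 'e'. The stems whose last vowel is 'e' (goldafel → vegoldafel, bozaneh → vebozaneh) add the prefix ve-.
So dovuvres → vedovuvres.

vedovuvres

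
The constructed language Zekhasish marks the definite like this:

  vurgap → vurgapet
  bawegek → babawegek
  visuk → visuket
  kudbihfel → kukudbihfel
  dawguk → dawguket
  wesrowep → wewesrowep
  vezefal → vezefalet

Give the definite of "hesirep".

hehesirep

"hesirep" has last vowel 'e'. The stems whose last vowel is 'e' (wesrowep → wewesrowep, kudbihfel → kukudbihfel, bawegek → babawegek) repeat the first consonant+vowel as a prefix.
The other pattern: stems whose last vowel is 'a' or 'u' add -et.
So hesirep → hehesirep.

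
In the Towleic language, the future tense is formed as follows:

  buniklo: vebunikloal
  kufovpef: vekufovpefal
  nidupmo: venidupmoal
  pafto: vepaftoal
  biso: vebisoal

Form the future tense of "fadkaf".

vefadkafal

Every pair shown (buniklo → vebunikloal, kufovpef → vekufovpefal, nidupmo → venidupmoal, …) follows the same rule: add ve- … -al around the stem.
So fadkaf → vefadkafal.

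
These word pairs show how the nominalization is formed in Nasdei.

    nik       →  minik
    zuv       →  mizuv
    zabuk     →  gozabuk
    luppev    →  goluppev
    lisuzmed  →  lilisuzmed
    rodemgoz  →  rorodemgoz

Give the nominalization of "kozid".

gokozid

nik and zabuk both end in -k yet inflect differently (minik, gozabuk), so the final letter is not what conditions the rule; the number of vowels is.
"kozid" has 2 vowels. The stems with 2 vowels (zabuk → gozabuk, luppev → goluppev) add the prefix go-.
So kozid → gokozid.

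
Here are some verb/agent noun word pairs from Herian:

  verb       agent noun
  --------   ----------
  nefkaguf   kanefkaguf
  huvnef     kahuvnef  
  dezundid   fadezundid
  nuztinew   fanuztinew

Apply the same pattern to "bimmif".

kabimmif

huvnef and nuztinew both have last vowel 'e' yet inflect differently (kahuvnef, fanuztinew), so the last vowel is not what conditions the rule; the final letter is.
"bimmif" ends in -f. The stems ending in -f (nefkaguf → kanefkaguf, huvnef → kahuvnef) add the prefix ka-.
So bimmif → kabimmif.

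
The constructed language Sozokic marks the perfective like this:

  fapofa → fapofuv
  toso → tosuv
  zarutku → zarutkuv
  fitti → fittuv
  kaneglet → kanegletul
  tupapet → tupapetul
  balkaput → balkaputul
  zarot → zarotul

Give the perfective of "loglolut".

zarutku and balkaput both have last vowel 'u' yet inflect differently (zarutkuv, balkaputul), so the last vowel is not what conditions the rule; whether the stem ends in a vowel or a consonant is.
"loglolut" ends in a consonant. The stems ending in a consonant (kaneglet → kanegletul, tupapet → tupapetul, balkaput → balkaputul) add -ul.
The other pattern: stems ending in a vowel drop the final letter and add -uv.
So loglolut → loglolutul.

loglolutul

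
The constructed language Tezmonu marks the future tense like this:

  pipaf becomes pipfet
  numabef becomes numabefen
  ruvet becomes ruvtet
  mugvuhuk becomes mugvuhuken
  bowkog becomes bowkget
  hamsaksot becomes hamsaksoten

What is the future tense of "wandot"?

wandtet

"wandot" has 2 vowels. The stems with 2 vowels (pipaf → pipfet, bowkog → bowkget, ruvet → ruvtet) delete the last vowel and add -et.
The other pattern: stems with 3 vowels add -en.
So wandot → wandtet.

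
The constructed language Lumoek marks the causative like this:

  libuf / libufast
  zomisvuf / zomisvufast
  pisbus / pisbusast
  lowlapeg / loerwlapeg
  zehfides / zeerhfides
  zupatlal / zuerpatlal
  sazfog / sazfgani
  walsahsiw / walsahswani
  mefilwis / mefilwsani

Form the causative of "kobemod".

"kobemod" has last vowel 'o'. The one such stem in the data (sazfog → sazfgani) deletes the last vowel and adds -ani (as do walsahsiw, mefilwis), so the same rule applies.
So kobemod → kobemdani.

kobemdani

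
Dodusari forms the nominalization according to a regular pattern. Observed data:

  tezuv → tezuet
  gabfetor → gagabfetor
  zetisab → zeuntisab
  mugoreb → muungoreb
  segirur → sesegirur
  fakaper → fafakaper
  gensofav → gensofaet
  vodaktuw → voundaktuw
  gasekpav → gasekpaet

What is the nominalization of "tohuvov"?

tezuv and segirur both have last vowel 'u' yet inflect differently (tezuet, sesegirur), so the last vowel is not what conditions the rule; the final letter is.
"tohuvov" ends in -v. The stems ending in -v (tezuv → tezuet, gensofav → gensofaet, gasekpav → gasekpaet) drop the final letter and add -et.
So tohuvov → tohuvoet.

tohuvoet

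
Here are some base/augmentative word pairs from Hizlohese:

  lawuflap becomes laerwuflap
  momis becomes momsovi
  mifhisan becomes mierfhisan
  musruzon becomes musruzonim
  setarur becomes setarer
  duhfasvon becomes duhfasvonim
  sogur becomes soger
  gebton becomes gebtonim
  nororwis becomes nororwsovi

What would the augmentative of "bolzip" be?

bolzpovi

mifhisan and gebton both end in -n yet inflect differently (mierfhisan, gebtonim), so the final letter is not what conditions the rule; the last vowel is.
"bolzip" has last vowel 'i'. The stems whose last vowel is 'i' (nororwis → nororwsovi, momis → momsovi) delete the last vowel and add -ovi.
The other patterns: stems whose last vowel is 'u' change the last vowel to 'e'; stems whose last vowel is 'a' insert -er- after the first vowel; stems whose last vowel is 'o' add -im.
So bolzip → bolzpovi.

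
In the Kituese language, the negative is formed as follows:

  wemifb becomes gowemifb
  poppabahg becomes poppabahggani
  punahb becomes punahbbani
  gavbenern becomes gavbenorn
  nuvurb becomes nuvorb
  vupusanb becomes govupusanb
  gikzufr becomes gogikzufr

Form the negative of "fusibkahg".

fusibkahggani

nuvurb and punahb both end in -b yet inflect differently (nuvorb, punahbbani), so the final letter is not what conditions the rule; the second-to-last letter is.
"fusibkahg" has second-to-last letter 'h'. The stems whose second-to-last letter is 'h' (punahb → punahbbani, poppabahg → poppabahggani) double the final consonant and add -ani.
The other patterns: stems whose second-to-last letter is 'r' change the last vowel to 'o'; stems whose second-to-last letter is 'f' or 'n' add the prefix go-.
So fusibkahg → fusibkahggani.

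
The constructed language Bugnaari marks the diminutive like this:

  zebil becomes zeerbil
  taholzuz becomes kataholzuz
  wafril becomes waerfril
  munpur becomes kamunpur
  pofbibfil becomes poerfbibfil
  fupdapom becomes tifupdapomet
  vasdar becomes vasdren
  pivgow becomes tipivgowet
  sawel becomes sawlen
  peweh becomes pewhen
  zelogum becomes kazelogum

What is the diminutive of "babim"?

fupdapom and zelogum both end in -m yet inflect differently (tifupdapomet, kazelogum), so the final letter is not what conditions the rule; the last vowel is.
"babim" has last vowel 'i'. The stems whose last vowel is 'i' (zebil → zeerbil, pofbibfil → poerfbibfil, wafril → waerfril) insert -er- after the first vowel.
So babim → baerbim.

baerbim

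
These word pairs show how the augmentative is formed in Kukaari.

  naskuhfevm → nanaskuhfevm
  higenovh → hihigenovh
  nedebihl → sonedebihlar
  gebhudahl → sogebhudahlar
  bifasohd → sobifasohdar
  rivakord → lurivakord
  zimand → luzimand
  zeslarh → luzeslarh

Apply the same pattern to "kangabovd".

kakangabovd

bifasohd and rivakord both end in -d yet inflect differently (sobifasohdar, lurivakord), so the final letter is not what conditions the rule; the second-to-last letter is.
"kangabovd" has second-to-last letter 'v'. The stems whose second-to-last letter is 'v' (naskuhfevm → nanaskuhfevm, higenovh → hihigenovh) repeat the first consonant+vowel as a prefix.
The other patterns: stems whose second-to-last letter is 'h' add so- … -ar around the stem; stems whose second-to-last letter is 'n' or 'r' add the prefix lu-.
So kangabovd → kakangabovd.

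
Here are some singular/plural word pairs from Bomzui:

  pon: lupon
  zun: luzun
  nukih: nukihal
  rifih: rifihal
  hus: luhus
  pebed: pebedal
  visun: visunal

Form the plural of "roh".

visun and pon both end in -n yet inflect differently (visunal, lupon), so the final letter is not what conditions the rule; the number of vowels is.
"roh" has 1 vowel. The stems with 1 vowel (hus → luhus, pon → lupon, zun → luzun) add the prefix lu-.
The other pattern: stems with 2 vowels add -al.
So roh → luroh.

luroh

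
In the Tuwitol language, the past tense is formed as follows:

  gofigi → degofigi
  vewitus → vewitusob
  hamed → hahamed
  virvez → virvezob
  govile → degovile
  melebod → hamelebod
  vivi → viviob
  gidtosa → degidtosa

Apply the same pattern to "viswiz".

gofigi and vivi both end in -i yet inflect differently (degofigi, viviob), so the final letter is not what conditions the rule; the first letter is.
"viswiz" begins with v-. The stems beginning with v- (virvez → virvezob, vewitus → vewitusob, vivi → viviob) add -ob.
The other patterns: stems beginning with g- add the prefix de-; stems beginning with h- or m- add the prefix ha-.
So viswiz → viswizob.

viswizob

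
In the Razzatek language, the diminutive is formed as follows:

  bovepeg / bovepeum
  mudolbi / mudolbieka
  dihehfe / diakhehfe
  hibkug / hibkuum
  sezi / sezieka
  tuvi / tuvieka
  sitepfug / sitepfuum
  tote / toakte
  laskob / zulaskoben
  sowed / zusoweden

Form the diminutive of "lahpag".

tote and bovepeg both have last vowel 'e' yet inflect differently (toakte, bovepeum), so the last vowel is not what conditions the rule; the final letter is.
"lahpag" ends in -g. The stems ending in -g (hibkug → hibkuum, sitepfug → sitepfuum, bovepeg → bovepeum) drop the final letter and add -um.
So lahpag → lahpaum.

lahpaum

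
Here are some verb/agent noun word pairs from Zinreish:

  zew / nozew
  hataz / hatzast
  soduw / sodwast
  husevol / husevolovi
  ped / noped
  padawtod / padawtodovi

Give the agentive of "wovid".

wovdast

zew and soduw both end in -w yet inflect differently (nozew, sodwast), so the final letter is not what conditions the rule; the number of vowels is.
"wovid" has 2 vowels. The stems with 2 vowels (hataz → hatzast, soduw → sodwast) delete the last vowel and add -ast.
The other patterns: stems with 1 vowel add the prefix no-; stems with 3 vowels add -ovi.
So wovid → wovdast.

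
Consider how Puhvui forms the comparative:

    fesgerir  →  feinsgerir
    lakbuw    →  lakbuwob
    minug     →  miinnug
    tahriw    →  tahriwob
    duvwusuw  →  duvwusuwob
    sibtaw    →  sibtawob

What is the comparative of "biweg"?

biinweg

tahriw and fesgerir both have last vowel 'i' yet inflect differently (tahriwob, feinsgerir), so the last vowel is not what conditions the rule; the final letter is.
"biweg" ends in -g. The one such stem in the data (minug → miinnug) inserts -in- after the first vowel (as does fesgerir), so the same rule applies.
The other pattern: stems ending in -w add -ob.
So biweg → biinweg.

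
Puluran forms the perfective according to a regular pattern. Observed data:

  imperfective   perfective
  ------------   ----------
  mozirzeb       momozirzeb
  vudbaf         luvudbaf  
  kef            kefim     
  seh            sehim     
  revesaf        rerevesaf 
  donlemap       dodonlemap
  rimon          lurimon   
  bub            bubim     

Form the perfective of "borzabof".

boborzabof

kef and vudbaf both end in -f yet inflect differently (kefim, luvudbaf), so the final letter is not what conditions the rule; the number of vowels is.
"borzabof" has 3 vowels. The stems with 3 vowels (mozirzeb → momozirzeb, donlemap → dodonlemap, revesaf → rerevesaf) repeat the first consonant+vowel as a prefix.
So borzabof → boborzabof.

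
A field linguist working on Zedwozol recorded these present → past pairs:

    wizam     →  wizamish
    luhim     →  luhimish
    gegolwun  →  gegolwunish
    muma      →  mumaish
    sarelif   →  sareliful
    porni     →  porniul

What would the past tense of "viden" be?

porni and luhim both have last vowel 'i' yet inflect differently (porniul, luhimish), so the last vowel is not what conditions the rule; the final letter is.
"viden" ends in -n. The one such stem in the data (gegolwun → gegolwunish) adds -ish, so the same rule applies.
The other pattern: stems ending in -f or -i add -ul.
So viden → videnish.

videnish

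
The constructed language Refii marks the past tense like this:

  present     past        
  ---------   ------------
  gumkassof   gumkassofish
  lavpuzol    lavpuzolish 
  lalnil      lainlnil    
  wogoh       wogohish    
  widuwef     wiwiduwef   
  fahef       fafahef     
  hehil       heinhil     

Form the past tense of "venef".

vevenef

fahef and gumkassof both end in -f yet inflect differently (fafahef, gumkassofish), so the final letter is not what conditions the rule; the last vowel is.
"venef" has last vowel 'e'. The stems whose last vowel is 'e' (fahef → fafahef, widuwef → wiwiduwef) repeat the first consonant+vowel as a prefix.
The other patterns: stems whose last vowel is 'o' add -ish; stems whose last vowel is 'i' insert -in- after the first vowel.
So venef → vevenef.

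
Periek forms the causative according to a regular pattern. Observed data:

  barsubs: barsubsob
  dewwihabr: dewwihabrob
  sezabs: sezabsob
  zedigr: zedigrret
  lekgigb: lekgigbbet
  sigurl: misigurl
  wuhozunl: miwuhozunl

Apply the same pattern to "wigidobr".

dewwihabr and zedigr both end in -r yet inflect differently (dewwihabrob, zedigrret), so the final letter is not what conditions the rule; the second-to-last letter is.
"wigidobr" has second-to-last letter 'b'. The stems whose second-to-last letter is 'b' (barsubs → barsubsob, dewwihabr → dewwihabrob, sezabs → sezabsob) add -ob.
The other patterns: stems whose second-to-last letter is 'g' double the final consonant and add -et; stems whose second-to-last letter is 'n' or 'r' add the prefix mi-.
So wigidobr → wigidobrob.

wigidobrob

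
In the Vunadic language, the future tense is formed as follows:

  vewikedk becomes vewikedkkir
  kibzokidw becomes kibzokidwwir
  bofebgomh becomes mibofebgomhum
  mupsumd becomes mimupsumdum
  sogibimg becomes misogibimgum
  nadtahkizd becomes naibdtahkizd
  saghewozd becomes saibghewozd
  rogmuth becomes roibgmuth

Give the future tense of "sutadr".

mupsumd and nadtahkizd both end in -d yet inflect differently (mimupsumdum, naibdtahkizd), so the final letter is not what conditions the rule; the second-to-last letter is.
"sutadr" has second-to-last letter 'd'. The stems whose second-to-last letter is 'd' (vewikedk → vewikedkkir, kibzokidw → kibzokidwwir) double the final consonant and add -ir.
The other patterns: stems whose second-to-last letter is 'm' add mi- … -um around the stem; stems whose second-to-last letter is 't' or 'z' insert -ib- after the first vowel.
So sutadr → sutadrrir.

sutadrrir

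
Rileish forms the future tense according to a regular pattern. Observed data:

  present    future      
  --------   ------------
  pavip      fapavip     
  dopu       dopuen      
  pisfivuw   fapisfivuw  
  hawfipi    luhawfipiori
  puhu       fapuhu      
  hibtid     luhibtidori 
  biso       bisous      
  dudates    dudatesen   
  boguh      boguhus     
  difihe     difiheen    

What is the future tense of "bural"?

puhu and dopu both end in -u yet inflect differently (fapuhu, dopuen), so the final letter is not what conditions the rule; the first letter is.
"bural" begins with b-. The stems beginning with b- (boguh → boguhus, biso → bisous) add -us.
The other patterns: stems beginning with p- add the prefix fa-; stems beginning with d- add -en; stems beginning with h- add lu- … -ori around the stem.
So bural → buralus.

buralus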